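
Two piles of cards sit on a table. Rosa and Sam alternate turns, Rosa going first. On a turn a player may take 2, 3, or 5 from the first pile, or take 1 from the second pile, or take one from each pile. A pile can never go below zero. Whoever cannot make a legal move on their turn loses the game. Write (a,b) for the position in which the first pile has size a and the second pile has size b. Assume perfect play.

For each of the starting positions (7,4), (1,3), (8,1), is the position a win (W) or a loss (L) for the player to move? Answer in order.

(7,4): L, (1,3): W, (8,1): W

Positions with no move are L. A position that does have a move is losing for the player to move precisely when every available move leads to a winning position for the opponent. Fill in the labels:
No move ever increases a pile, so every position that can arise here has a ≤ 8 and b ≤ 4; it is enough to label the cells with 0 ≤ a ≤ 8 and 0 ≤ b ≤ 4.
Every move lowers a or b (never raises either), so fill the grid row by row in increasing a, and left to right within a row: each cell's successors are then already labelled.
      b=0  b=1  b=2  b=3  b=4
a=0:    L    W    L    W    L
a=1:    L    W    L    W    L
a=2:    W    W    W    W    W
a=3:    W    L    W    L    W
a=4:    W    L    W    L    W
a=5:    W    W    W    W    W
a=6:    W    W    W    W    W
a=7:    L    W    L    W    L
a=8:    L    W    L    W    L
Cells with no legal move (terminal, hence L): (0,0), (1,0).
The remaining L cells, each justified by listing all of its moves:
(0,2): the only move is to (0,1)(W), a W ⇒ L
(0,4): the only move is to (0,3)(W), a W ⇒ L
(1,2): moves to (1,1)(W), (0,1)(W); every one is W ⇒ L
(1,4): moves to (1,3)(W), (0,3)(W); every one is W ⇒ L
(3,1): moves to (1,1)(W), (0,1)(W), (3,0)(W), (2,0)(W); every one is W ⇒ L
(3,3): moves to (1,3)(W), (0,3)(W), (3,2)(W), (2,2)(W); every one is W ⇒ L
(4,1): moves to (2,1)(W), (1,1)(W), (4,0)(W), (3,0)(W); every one is W ⇒ L
(4,3): moves to (2,3)(W), (1,3)(W), (4,2)(W), (3,2)(W); every one is W ⇒ L
(7,0): moves to (5,0)(W), (4,0)(W), (2,0)(W); every one is W ⇒ L
(7,2): moves to (5,2)(W), (4,2)(W), (2,2)(W), (7,1)(W), (6,1)(W); every one is W ⇒ L
(7,4): moves to (5,4)(W), (4,4)(W), (2,4)(W), (7,3)(W), (6,3)(W); every one is W ⇒ L
(8,0): moves to (6,0)(W), (5,0)(W), (3,0)(W); every one is W ⇒ L
(8,2): moves to (6,2)(W), (5,2)(W), (3,2)(W), (8,1)(W), (7,1)(W); every one is W ⇒ L
(8,4): moves to (6,4)(W), (5,4)(W), (3,4)(W), (8,3)(W), (7,3)(W); every one is W ⇒ L
Every other cell has at least one move into one of the L cells above, so it is W.
(7,4): one of the L cells justified above, so L
(1,3): the move to (1,2) reaches an L cell, so W
(8,1): the move to (3,1) reaches an L cell, so W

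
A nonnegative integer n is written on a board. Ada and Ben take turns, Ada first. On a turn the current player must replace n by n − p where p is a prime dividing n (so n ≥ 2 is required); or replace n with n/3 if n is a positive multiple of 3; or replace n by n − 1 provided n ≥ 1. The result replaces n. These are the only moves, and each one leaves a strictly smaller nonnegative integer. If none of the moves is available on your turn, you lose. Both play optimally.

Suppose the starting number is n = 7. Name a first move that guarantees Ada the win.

Move to 0.

Work bottom-up. With no move the player to move loses. Otherwise the position is W if at least one move leads to an L position for the opponent, and L if every move leads to a W.
n=0: no move → L
n=1: →0(L), so W
n=2: →0(L), so W
n=3: →0(L), so W
n=4: →2(W), 3(W) — all W, so L
n=5: →0(L), so W
n=6: →4(L), so W
n=7: →0(L), so W
From 7, the L positions reachable in one move are: 0.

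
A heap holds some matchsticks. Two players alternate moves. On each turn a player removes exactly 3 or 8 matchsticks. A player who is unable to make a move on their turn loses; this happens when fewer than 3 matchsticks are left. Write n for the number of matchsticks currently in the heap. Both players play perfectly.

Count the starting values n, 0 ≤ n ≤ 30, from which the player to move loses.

Build the W/L table. Terminal = L. A non-terminal position is W if it has a move to some L; otherwise it is L.
n=0: no move → L
n=1: no move → L
n=2: no move → L
n=3: W (go to 0, an L position)
n=4: W (go to 1, an L position)
n=5: W (go to 2, an L position)
n=6: L (sole option 3(W) is W)
n=7: L (sole option 4(W) is W)
n=8: W (go to 0, an L position)
n=9: W (go to 6, an L position)
n=10: W (go to 7, an L position)
n=11: L (options 8(W), 3(W) are all W)
n=12: L (options 9(W), 4(W) are all W)
n=13: L (options 10(W), 5(W) are all W)
n=14: W (go to 11, an L position)
n=15: W (go to 12, an L position)
n=16: W (go to 13, an L position)
n=17: L (options 14(W), 9(W) are all W)
n=18: L (options 15(W), 10(W) are all W)
n=19: W (go to 11, an L position)
n=20: W (go to 17, an L position)
n=21: W (go to 18, an L position)
n=22: L (options 19(W), 14(W) are all W)
n=23: L (options 20(W), 15(W) are all W)
n=24: L (options 21(W), 16(W) are all W)
n=25: W (go to 22, an L position)
n=26: W (go to 23, an L position)
n=27: W (go to 24, an L position)
n=28: L (options 25(W), 20(W) are all W)
n=29: L (options 26(W), 21(W) are all W)
n=30: W (go to 22, an L position)
L entries with 0 ≤ n ≤ 30: n = 0, 1, 2, 6, 7, 11, 12, 13, 17, 18, 22, 23, 24, 28, 29; that makes 15.

15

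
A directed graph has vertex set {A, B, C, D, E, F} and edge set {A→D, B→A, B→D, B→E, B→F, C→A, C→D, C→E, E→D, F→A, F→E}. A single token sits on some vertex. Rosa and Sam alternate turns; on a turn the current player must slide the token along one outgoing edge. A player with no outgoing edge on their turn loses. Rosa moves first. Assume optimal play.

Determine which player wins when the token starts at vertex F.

Sam wins.

Classify positions by backward induction: terminal positions (no move available) are L. From any other position, the mover wins iff some move reaches an L.
Every edge goes from a vertex to one that appears earlier in the order D, A, E, C, F, B, so processing vertices in that order labels each vertex after all of its successors.
D: no outgoing edge → L
A: reaches L-position D → W
E: reaches L-position D → W
C: reaches L-position D → W
F: only reaches E(W), A(W), all W → L
B: reaches L-position F → W
Every move from F reaches a W position, so the mover loses.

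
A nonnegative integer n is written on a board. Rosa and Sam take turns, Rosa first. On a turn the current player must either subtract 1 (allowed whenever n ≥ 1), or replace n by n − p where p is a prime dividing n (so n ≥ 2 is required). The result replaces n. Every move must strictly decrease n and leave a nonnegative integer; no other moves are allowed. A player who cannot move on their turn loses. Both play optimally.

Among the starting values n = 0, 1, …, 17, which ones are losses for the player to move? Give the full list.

Build the W/L table. Terminal = L. A non-terminal position is W if it has a move to some L; otherwise it is L.
n=0: no move → L
n=1: reaches L-position 0 → W
n=2: reaches L-position 0 → W
n=3: reaches L-position 0 → W
n=4: only reaches 2(W), 3(W), all W → L
n=5: reaches L-position 0 → W
n=6: reaches L-position 4 → W
n=7: reaches L-position 0 → W
n=8: only reaches 6(W), 7(W), all W → L
n=9: reaches L-position 8 → W
n=10: reaches L-position 8 → W
n=11: reaches L-position 0 → W
n=12: only reaches 9(W), 10(W), 11(W), all W → L
n=13: reaches L-position 0 → W
n=14: reaches L-position 12 → W
n=15: reaches L-position 12 → W
n=16: only reaches 14(W), 15(W), all W → L
n=17: reaches L-position 0 → W
The losing starting values of n are exactly the entries labelled L in this table (5 of them).

0, 4, 8, 12, 16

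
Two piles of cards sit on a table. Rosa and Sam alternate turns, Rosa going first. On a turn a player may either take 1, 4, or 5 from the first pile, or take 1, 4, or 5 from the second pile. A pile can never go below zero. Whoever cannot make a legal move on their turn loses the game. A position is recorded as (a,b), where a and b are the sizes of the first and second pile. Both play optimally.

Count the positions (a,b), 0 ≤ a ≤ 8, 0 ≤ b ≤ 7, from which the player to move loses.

Positions with no move are L. A position that does have a move is losing for the player to move precisely when every available move leads to a winning position for the opponent. Fill in the labels:
Every move lowers a or b (never raises either), so fill the grid row by row in increasing a, and left to right within a row: each cell's successors are then already labelled.
      b=0  b=1  b=2  b=3  b=4  b=5  b=6  b=7
a=0:    L    W    L    W    W    W    W    W
a=1:    W    L    W    L    W    W    W    W
a=2:    L    W    L    W    W    W    W    W
a=3:    W    L    W    L    W    W    W    W
a=4:    W    W    W    W    L    W    L    W
a=5:    W    W    W    W    W    L    W    L
a=6:    W    W    W    W    L    W    L    W
a=7:    W    W    W    W    W    L    W    L
a=8:    L    W    L    W    W    W    W    W
Cells with no legal move (terminal, hence L): (0,0).
The remaining L cells, each justified by listing all of its moves:
(0,2): the only move is to (0,1)(W), a W ⇒ L
(1,1): moves to (0,1)(W), (1,0)(W); every one is W ⇒ L
(1,3): moves to (0,3)(W), (1,2)(W); every one is W ⇒ L
(2,0): the only move is to (1,0)(W), a W ⇒ L
(2,2): moves to (1,2)(W), (2,1)(W); every one is W ⇒ L
(3,1): moves to (2,1)(W), (3,0)(W); every one is W ⇒ L
(3,3): moves to (2,3)(W), (3,2)(W); every one is W ⇒ L
(4,4): moves to (3,4)(W), (0,4)(W), (4,3)(W), (4,0)(W); every one is W ⇒ L
(4,6): moves to (3,6)(W), (0,6)(W), (4,5)(W), (4,2)(W), (4,1)(W); every one is W ⇒ L
(5,5): moves to (4,5)(W), (1,5)(W), (0,5)(W), (5,4)(W), (5,1)(W), (5,0)(W); every one is W ⇒ L
(5,7): moves to (4,7)(W), (1,7)(W), (0,7)(W), (5,6)(W), (5,3)(W), (5,2)(W); every one is W ⇒ L
(6,4): moves to (5,4)(W), (2,4)(W), (1,4)(W), (6,3)(W), (6,0)(W); every one is W ⇒ L
(6,6): moves to (5,6)(W), (2,6)(W), (1,6)(W), (6,5)(W), (6,2)(W), (6,1)(W); every one is W ⇒ L
(7,5): moves to (6,5)(W), (3,5)(W), (2,5)(W), (7,4)(W), (7,1)(W), (7,0)(W); every one is W ⇒ L
(7,7): moves to (6,7)(W), (3,7)(W), (2,7)(W), (7,6)(W), (7,3)(W), (7,2)(W); every one is W ⇒ L
(8,0): moves to (7,0)(W), (4,0)(W), (3,0)(W); every one is W ⇒ L
(8,2): moves to (7,2)(W), (4,2)(W), (3,2)(W), (8,1)(W); every one is W ⇒ L
Every other cell has at least one move into one of the L cells above, so it is W.
L cells per row: a=0: 2, a=1: 2, a=2: 2, a=3: 2, a=4: 2, a=5: 2, a=6: 2, a=7: 2, a=8: 2; total 18.

18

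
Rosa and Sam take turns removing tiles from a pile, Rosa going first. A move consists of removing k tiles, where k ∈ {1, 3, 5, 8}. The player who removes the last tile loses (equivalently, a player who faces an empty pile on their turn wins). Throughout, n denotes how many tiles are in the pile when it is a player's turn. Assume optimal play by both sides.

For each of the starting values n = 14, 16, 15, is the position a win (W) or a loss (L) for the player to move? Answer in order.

14: L, 16: L, 15: W

Work bottom-up. With no move the player to move wins. Otherwise the position is W if at least one move leads to an L position for the opponent, and L if every move leads to a W.
n=0: no move; the opponent has just taken the last tile and therefore loses → W
n=1: only reaches 0(W), which is W → L
n=2: reaches L-position 1 → W
n=3: only reaches 2(W), 0(W), all W → L
n=4: reaches L-position 3 → W
n=5: only reaches 4(W), 2(W), 0(W), all W → L
n=6: reaches L-position 5 → W
n=7: only reaches 6(W), 4(W), 2(W), all W → L
n=8: reaches L-position 7 → W
n=9: reaches L-position 1 → W
n=10: reaches L-position 7 → W
n=11: reaches L-position 3 → W
n=12: reaches L-position 7 → W
n=13: reaches L-position 5 → W
n=14: only reaches 13(W), 11(W), 9(W), 6(W), all W → L
n=15: reaches L-position 14 → W
n=16: only reaches 15(W), 13(W), 11(W), 8(W), all W → L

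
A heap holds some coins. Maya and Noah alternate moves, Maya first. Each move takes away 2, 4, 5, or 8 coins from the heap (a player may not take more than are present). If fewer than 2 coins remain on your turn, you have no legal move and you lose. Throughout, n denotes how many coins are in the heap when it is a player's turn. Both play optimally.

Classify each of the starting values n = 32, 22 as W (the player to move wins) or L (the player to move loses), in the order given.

Label each position W (a win for the player to move) or L (a loss). A position with no legal move is L; any other position is W exactly when some move reaches an L, and L when every move reaches a W.
n=0: no move → L
n=1: no move → L
n=2: W (go to 0, an L position)
n=3: W (go to 1, an L position)
n=4: W (go to 0, an L position)
n=5: W (go to 1, an L position)
n=6: W (go to 1, an L position)
n=7: L (options 5(W), 3(W), 2(W) are all W)
n=8: W (go to 0, an L position)
n=9: W (go to 7, an L position)
n=10: L (options 8(W), 6(W), 5(W), 2(W) are all W)
n=11: W (go to 7, an L position)
n=12: W (go to 10, an L position)
n=13: L (options 11(W), 9(W), 8(W), 5(W) are all W)
n=14: W (go to 10, an L position)
n=15: W (go to 13, an L position)
n=16: L (options 14(W), 12(W), 11(W), 8(W) are all W)
n=17: W (go to 13, an L position)
n=18: W (go to 16, an L position)
n=19: L (options 17(W), 15(W), 14(W), 11(W) are all W)
n=20: W (go to 16, an L position)
n=21: W (go to 19, an L position)
n=22: L (options 20(W), 18(W), 17(W), 14(W) are all W)
n=23: W (go to 19, an L position)
n=24: W (go to 22, an L position)
n=25: L (options 23(W), 21(W), 20(W), 17(W) are all W)
n=26: W (go to 22, an L position)
n=27: W (go to 25, an L position)
n=28: L (options 26(W), 24(W), 23(W), 20(W) are all W)
n=29: W (go to 25, an L position)
n=30: W (go to 28, an L position)
n=31: L (options 29(W), 27(W), 26(W), 23(W) are all W)
n=32: W (go to 28, an L position)

32: W, 22: L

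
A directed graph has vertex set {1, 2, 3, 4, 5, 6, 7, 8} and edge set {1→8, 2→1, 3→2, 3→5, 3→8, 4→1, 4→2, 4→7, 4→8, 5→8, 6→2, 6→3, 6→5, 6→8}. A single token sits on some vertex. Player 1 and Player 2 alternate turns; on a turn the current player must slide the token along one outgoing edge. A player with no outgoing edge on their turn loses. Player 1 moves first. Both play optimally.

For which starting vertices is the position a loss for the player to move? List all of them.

2, 7, 8

Classify positions by backward induction: terminal positions (no move available) are L. From any other position, the mover wins iff some move reaches an L.
Every edge goes from a vertex to one that appears earlier in the order 8, 7, 1, 2, 4, 5, 3, 6, so processing vertices in that order labels each vertex after all of its successors.
8: no outgoing edge → L
7: no outgoing edge → L
1: reaches L-position 8 → W
2: only reaches 1(W), which is W → L
4: reaches L-position 2 → W
5: reaches L-position 8 → W
3: reaches L-position 2 → W
6: reaches L-position 2 → W
The losing starting vertices are exactly the entries labelled L in this table (3 of them).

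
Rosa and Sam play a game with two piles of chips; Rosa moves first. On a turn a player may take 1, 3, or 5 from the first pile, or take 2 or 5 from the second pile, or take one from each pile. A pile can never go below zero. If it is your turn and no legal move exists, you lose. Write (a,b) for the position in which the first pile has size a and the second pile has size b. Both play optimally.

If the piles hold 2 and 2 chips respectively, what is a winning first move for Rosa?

Move to (2,0).

Label each position W (a win for the player to move) or L (a loss). A position with no legal move is L; any other position is W exactly when some move reaches an L, and L when every move reaches a W.
No move ever increases a pile, so every position that can arise here has a ≤ 2 and b ≤ 2; it is enough to label the cells with 0 ≤ a ≤ 2 and 0 ≤ b ≤ 2.
Every move lowers a or b (never raises either), so fill the grid row by row in increasing a, and left to right within a row: each cell's successors are then already labelled.
      b=0  b=1  b=2
a=0:    L    L    W
a=1:    W    W    W
a=2:    L    L    W
Cells with no legal move (terminal, hence L): (0,0), (0,1).
The remaining L cells, each justified by listing all of its moves:
(2,0): →(1,0)(W) only, which is W, so L
(2,1): →(1,1)(W), (1,0)(W) — all W, so L
Every other cell has at least one move into one of the L cells above, so it is W.
From (2,2), the L positions reachable in one move are: (2,0).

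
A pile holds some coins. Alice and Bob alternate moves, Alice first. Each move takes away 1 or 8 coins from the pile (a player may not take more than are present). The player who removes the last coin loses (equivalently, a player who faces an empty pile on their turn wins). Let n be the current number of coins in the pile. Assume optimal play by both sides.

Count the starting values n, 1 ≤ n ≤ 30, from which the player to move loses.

14

Positions with no move are W. A position that does have a move is losing for the player to move precisely when every available move leads to a winning position for the opponent. Fill in the labels:
n=0: no move; the opponent has just taken the last coin and therefore loses → W
n=1: the only move is to 0(W), a W ⇒ L
n=2: can move to 1, which is L ⇒ W
n=3: the only move is to 2(W), a W ⇒ L
n=4: can move to 3, which is L ⇒ W
n=5: the only move is to 4(W), a W ⇒ L
n=6: can move to 5, which is L ⇒ W
n=7: the only move is to 6(W), a W ⇒ L
n=8: can move to 7, which is L ⇒ W
n=9: can move to 1, which is L ⇒ W
n=10: moves to 9(W), 2(W); every one is W ⇒ L
n=11: can move to 10, which is L ⇒ W
n=12: moves to 11(W), 4(W); every one is W ⇒ L
n=13: can move to 12, which is L ⇒ W
n=14: moves to 13(W), 6(W); every one is W ⇒ L
n=15: can move to 14, which is L ⇒ W
n=16: moves to 15(W), 8(W); every one is W ⇒ L
n=17: can move to 16, which is L ⇒ W
n=18: can move to 10, which is L ⇒ W
n=19: moves to 18(W), 11(W); every one is W ⇒ L
n=20: can move to 19, which is L ⇒ W
n=21: moves to 20(W), 13(W); every one is W ⇒ L
n=22: can move to 21, which is L ⇒ W
n=23: moves to 22(W), 15(W); every one is W ⇒ L
n=24: can move to 23, which is L ⇒ W
n=25: moves to 24(W), 17(W); every one is W ⇒ L
n=26: can move to 25, which is L ⇒ W
n=27: can move to 19, which is L ⇒ W
n=28: moves to 27(W), 20(W); every one is W ⇒ L
n=29: can move to 28, which is L ⇒ W
n=30: moves to 29(W), 22(W); every one is W ⇒ L
L entries with 1 ≤ n ≤ 30 (the range starts at n=1): n = 1, 3, 5, 7, 10, 12, 14, 16, 19, 21, 23, 25, 28, 30; that makes 14.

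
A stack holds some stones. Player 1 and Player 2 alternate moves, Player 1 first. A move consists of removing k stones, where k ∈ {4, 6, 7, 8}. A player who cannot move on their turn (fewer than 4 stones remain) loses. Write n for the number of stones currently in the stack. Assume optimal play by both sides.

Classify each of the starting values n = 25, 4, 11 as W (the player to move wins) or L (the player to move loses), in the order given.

Build the W/L table. Terminal = L. A non-terminal position is W if it has a move to some L; otherwise it is L.
n=0: no move → L
n=1: no move → L
n=2: no move → L
n=3: no move → L
n=4: can move to 0, which is L ⇒ W
n=5: can move to 1, which is L ⇒ W
n=6: can move to 2, which is L ⇒ W
n=7: can move to 3, which is L ⇒ W
n=8: can move to 2, which is L ⇒ W
n=9: can move to 3, which is L ⇒ W
n=10: can move to 3, which is L ⇒ W
n=11: can move to 3, which is L ⇒ W
n=12: moves to 8(W), 6(W), 5(W), 4(W); every one is W ⇒ L
n=13: moves to 9(W), 7(W), 6(W), 5(W); every one is W ⇒ L
n=14: moves to 10(W), 8(W), 7(W), 6(W); every one is W ⇒ L
n=15: moves to 11(W), 9(W), 8(W), 7(W); every one is W ⇒ L
n=16: can move to 12, which is L ⇒ W
n=17: can move to 13, which is L ⇒ W
n=18: can move to 14, which is L ⇒ W
n=19: can move to 15, which is L ⇒ W
n=20: can move to 14, which is L ⇒ W
n=21: can move to 15, which is L ⇒ W
n=22: can move to 15, which is L ⇒ W
n=23: can move to 15, which is L ⇒ W
n=24: moves to 20(W), 18(W), 17(W), 16(W); every one is W ⇒ L
n=25: moves to 21(W), 19(W), 18(W), 17(W); every one is W ⇒ L

25: L, 4: W, 11: W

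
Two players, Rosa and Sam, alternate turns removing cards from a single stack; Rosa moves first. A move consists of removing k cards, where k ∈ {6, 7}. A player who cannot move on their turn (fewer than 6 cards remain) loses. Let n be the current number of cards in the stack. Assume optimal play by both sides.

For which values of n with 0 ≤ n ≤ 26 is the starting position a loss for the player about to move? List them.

0, 1, 2, 3, 4, 5, 13, 14, 15, 16, 17, 18, 26

Positions with no move are L. A position that does have a move is losing for the player to move precisely when every available move leads to a winning position for the opponent. Fill in the labels:
n=0: no move → L
n=1: no move → L
n=2: no move → L
n=3: no move → L
n=4: no move → L
n=5: no move → L
n=6: W (go to 0, an L position)
n=7: W (go to 1, an L position)
n=8: W (go to 2, an L position)
n=9: W (go to 3, an L position)
n=10: W (go to 4, an L position)
n=11: W (go to 5, an L position)
n=12: W (go to 5, an L position)
n=13: L (options 7(W), 6(W) are all W)
n=14: L (options 8(W), 7(W) are all W)
n=15: L (options 9(W), 8(W) are all W)
n=16: L (options 10(W), 9(W) are all W)
n=17: L (options 11(W), 10(W) are all W)
n=18: L (options 12(W), 11(W) are all W)
n=19: W (go to 13, an L position)
n=20: W (go to 14, an L position)
n=21: W (go to 15, an L position)
n=22: W (go to 16, an L position)
n=23: W (go to 17, an L position)
n=24: W (go to 18, an L position)
n=25: W (go to 18, an L position)
n=26: L (options 20(W), 19(W) are all W)
Reading off the rows marked L gives the requested list; there are 13 such values of n.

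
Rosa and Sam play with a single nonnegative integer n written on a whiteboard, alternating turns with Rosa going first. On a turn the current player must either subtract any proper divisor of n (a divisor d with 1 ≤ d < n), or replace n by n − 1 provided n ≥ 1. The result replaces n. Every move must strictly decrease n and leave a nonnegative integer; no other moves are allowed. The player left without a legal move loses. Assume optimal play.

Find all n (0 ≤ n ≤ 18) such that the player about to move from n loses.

0, 2, 5, 7, 9, 11, 13, 15, 17

Positions with no move are L. A position that does have a move is losing for the player to move precisely when every available move leads to a winning position for the opponent. Fill in the labels:
n=0: no move → L
n=1: →0(L), so W
n=2: →1(W) only, which is W, so L
n=3: →2(L), so W
n=4: →2(L), so W
n=5: →4(W) only, which is W, so L
n=6: →5(L), so W
n=7: →6(W) only, which is W, so L
n=8: →7(L), so W
n=9: →6(W), 8(W) — all W, so L
n=10: →5(L), so W
n=11: →10(W) only, which is W, so L
n=12: →9(L), so W
n=13: →12(W) only, which is W, so L
n=14: →7(L), so W
n=15: →10(W), 12(W), 14(W) — all W, so L
n=16: →15(L), so W
n=17: →16(W) only, which is W, so L
n=18: →9(L), so W
The losing starting values of n are exactly the entries labelled L in this table (9 of them).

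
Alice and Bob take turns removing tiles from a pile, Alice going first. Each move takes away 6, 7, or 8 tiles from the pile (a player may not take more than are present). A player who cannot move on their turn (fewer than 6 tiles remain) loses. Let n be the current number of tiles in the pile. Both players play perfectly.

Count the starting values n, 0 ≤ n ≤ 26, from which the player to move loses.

12

Use the standard recursion: the mover loses at a terminal position; elsewhere, the mover wins exactly when some move hands the opponent an L position.
n=0: no move → L
n=1: no move → L
n=2: no move → L
n=3: no move → L
n=4: no move → L
n=5: no move → L
n=6: reaches L-position 0 → W
n=7: reaches L-position 1 → W
n=8: reaches L-position 2 → W
n=9: reaches L-position 3 → W
n=10: reaches L-position 4 → W
n=11: reaches L-position 5 → W
n=12: reaches L-position 5 → W
n=13: reaches L-position 5 → W
n=14: only reaches 8(W), 7(W), 6(W), all W → L
n=15: only reaches 9(W), 8(W), 7(W), all W → L
n=16: only reaches 10(W), 9(W), 8(W), all W → L
n=17: only reaches 11(W), 10(W), 9(W), all W → L
n=18: only reaches 12(W), 11(W), 10(W), all W → L
n=19: only reaches 13(W), 12(W), 11(W), all W → L
n=20: reaches L-position 14 → W
n=21: reaches L-position 15 → W
n=22: reaches L-position 16 → W
n=23: reaches L-position 17 → W
n=24: reaches L-position 18 → W
n=25: reaches L-position 19 → W
n=26: reaches L-position 19 → W
L entries with 0 ≤ n ≤ 26: n = 0, 1, 2, 3, 4, 5, 14, 15, 16, 17, 18, 19; that makes 12.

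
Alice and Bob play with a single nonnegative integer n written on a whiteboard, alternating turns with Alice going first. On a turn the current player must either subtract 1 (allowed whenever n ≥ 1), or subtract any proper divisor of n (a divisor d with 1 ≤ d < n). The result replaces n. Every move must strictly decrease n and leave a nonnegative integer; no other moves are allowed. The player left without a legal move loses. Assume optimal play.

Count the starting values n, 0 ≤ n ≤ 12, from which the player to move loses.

Compute win/loss labels from the base case upward. A position with no move is L. Any other position is W if it can reach an L in one move, else L.
n=0: no move → L
n=1: →0(L), so W
n=2: →1(W) only, which is W, so L
n=3: →2(L), so W
n=4: →2(L), so W
n=5: →4(W) only, which is W, so L
n=6: →5(L), so W
n=7: →6(W) only, which is W, so L
n=8: →7(L), so W
n=9: →6(W), 8(W) — all W, so L
n=10: →5(L), so W
n=11: →10(W) only, which is W, so L
n=12: →9(L), so W
L entries with 0 ≤ n ≤ 12: n = 0, 2, 5, 7, 9, 11; that makes 6.

6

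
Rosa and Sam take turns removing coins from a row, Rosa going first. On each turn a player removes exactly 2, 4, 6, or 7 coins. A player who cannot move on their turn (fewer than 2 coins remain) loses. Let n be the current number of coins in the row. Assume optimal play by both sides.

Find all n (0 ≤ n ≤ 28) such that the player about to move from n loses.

Classify positions by backward induction: terminal positions (no move available) are L. From any other position, the mover wins iff some move reaches an L.
n=0: no move → L
n=1: no move → L
n=2: →0(L), so W
n=3: →1(L), so W
n=4: →0(L), so W
n=5: →1(L), so W
n=6: →0(L), so W
n=7: →1(L), so W
n=8: →1(L), so W
n=9: →7(W), 5(W), 3(W), 2(W) — all W, so L
n=10: →8(W), 6(W), 4(W), 3(W) — all W, so L
n=11: →9(L), so W
n=12: →10(L), so W
n=13: →9(L), so W
n=14: →10(L), so W
n=15: →9(L), so W
n=16: →10(L), so W
n=17: →10(L), so W
n=18: →16(W), 14(W), 12(W), 11(W) — all W, so L
n=19: →17(W), 15(W), 13(W), 12(W) — all W, so L
n=20: →18(L), so W
n=21: →19(L), so W
n=22: →18(L), so W
n=23: →19(L), so W
n=24: →18(L), so W
n=25: →19(L), so W
n=26: →19(L), so W
n=27: →25(W), 23(W), 21(W), 20(W) — all W, so L
n=28: →26(W), 24(W), 22(W), 21(W) — all W, so L
The losing starting values of n are exactly the entries labelled L in this table (8 of them).

0, 1, 9, 10, 18, 19, 27, 28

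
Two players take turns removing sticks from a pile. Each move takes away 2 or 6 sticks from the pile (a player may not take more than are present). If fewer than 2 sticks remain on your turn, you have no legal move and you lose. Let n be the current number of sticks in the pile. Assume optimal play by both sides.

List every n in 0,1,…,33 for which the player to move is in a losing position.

Compute win/loss labels from the base case upward. A position with no move is L. Any other position is W if it can reach an L in one move, else L.
n=0: no move → L
n=1: no move → L
n=2: reaches L-position 0 → W
n=3: reaches L-position 1 → W
n=4: only reaches 2(W), which is W → L
n=5: only reaches 3(W), which is W → L
n=6: reaches L-position 4 → W
n=7: reaches L-position 5 → W
n=8: only reaches 6(W), 2(W), all W → L
n=9: only reaches 7(W), 3(W), all W → L
n=10: reaches L-position 8 → W
n=11: reaches L-position 9 → W
n=12: only reaches 10(W), 6(W), all W → L
n=13: only reaches 11(W), 7(W), all W → L
n=14: reaches L-position 12 → W
n=15: reaches L-position 13 → W
n=16: only reaches 14(W), 10(W), all W → L
n=17: only reaches 15(W), 11(W), all W → L
n=18: reaches L-position 16 → W
n=19: reaches L-position 17 → W
n=20: only reaches 18(W), 14(W), all W → L
n=21: only reaches 19(W), 15(W), all W → L
n=22: reaches L-position 20 → W
n=23: reaches L-position 21 → W
n=24: only reaches 22(W), 18(W), all W → L
n=25: only reaches 23(W), 19(W), all W → L
n=26: reaches L-position 24 → W
n=27: reaches L-position 25 → W
n=28: only reaches 26(W), 22(W), all W → L
n=29: only reaches 27(W), 23(W), all W → L
n=30: reaches L-position 28 → W
n=31: reaches L-position 29 → W
n=32: only reaches 30(W), 26(W), all W → L
n=33: only reaches 31(W), 27(W), all W → L
Reading off the rows marked L gives the requested list; there are 18 such values of n.

0, 1, 4, 5, 8, 9, 12, 13, 16, 17, 20, 21, 24, 25, 28, 29, 32, 33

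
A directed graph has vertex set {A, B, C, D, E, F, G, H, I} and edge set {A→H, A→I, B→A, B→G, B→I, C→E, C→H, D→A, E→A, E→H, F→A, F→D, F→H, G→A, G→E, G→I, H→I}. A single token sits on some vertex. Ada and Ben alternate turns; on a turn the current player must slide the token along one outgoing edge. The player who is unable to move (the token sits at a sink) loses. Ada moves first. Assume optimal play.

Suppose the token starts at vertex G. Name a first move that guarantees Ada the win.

Classify positions by backward induction: terminal positions (no move available) are L. From any other position, the mover wins iff some move reaches an L.
Every edge goes from a vertex to one that appears earlier in the order I, H, A, D, F, E, G, B, C, so processing vertices in that order labels each vertex after all of its successors.
I: no outgoing edge → L
H: reaches L-position I → W
A: reaches L-position I → W
D: only reaches A(W), which is W → L
F: reaches L-position D → W
E: only reaches A(W), H(W), all W → L
G: reaches L-position E → W
B: reaches L-position I → W
C: reaches L-position E → W
From G, the L positions reachable in one move are: E, I. Any move reaching one of these is winning.

Move to E.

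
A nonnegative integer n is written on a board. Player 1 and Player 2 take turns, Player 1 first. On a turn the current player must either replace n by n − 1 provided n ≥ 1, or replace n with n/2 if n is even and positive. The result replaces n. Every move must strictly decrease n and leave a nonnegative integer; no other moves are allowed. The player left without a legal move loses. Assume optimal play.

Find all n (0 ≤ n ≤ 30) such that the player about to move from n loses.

Label each position W (a win for the player to move) or L (a loss). A position with no legal move is L; any other position is W exactly when some move reaches an L, and L when every move reaches a W.
n=0: no move → L
n=1: reaches L-position 0 → W
n=2: only reaches 1(W), which is W → L
n=3: reaches L-position 2 → W
n=4: reaches L-position 2 → W
n=5: only reaches 4(W), which is W → L
n=6: reaches L-position 5 → W
n=7: only reaches 6(W), which is W → L
n=8: reaches L-position 7 → W
n=9: only reaches 8(W), which is W → L
n=10: reaches L-position 5 → W
n=11: only reaches 10(W), which is W → L
n=12: reaches L-position 11 → W
n=13: only reaches 12(W), which is W → L
n=14: reaches L-position 7 → W
n=15: only reaches 14(W), which is W → L
n=16: reaches L-position 15 → W
n=17: only reaches 16(W), which is W → L
n=18: reaches L-position 9 → W
n=19: only reaches 18(W), which is W → L
n=20: reaches L-position 19 → W
n=21: only reaches 20(W), which is W → L
n=22: reaches L-position 11 → W
n=23: only reaches 22(W), which is W → L
n=24: reaches L-position 23 → W
n=25: only reaches 24(W), which is W → L
n=26: reaches L-position 13 → W
n=27: only reaches 26(W), which is W → L
n=28: reaches L-position 27 → W
n=29: only reaches 28(W), which is W → L
n=30: reaches L-position 15 → W
Reading off the rows marked L gives the requested list; there are 15 such values of n.

0, 2, 5, 7, 9, 11, 13, 15, 17, 19, 21, 23, 25, 27, 29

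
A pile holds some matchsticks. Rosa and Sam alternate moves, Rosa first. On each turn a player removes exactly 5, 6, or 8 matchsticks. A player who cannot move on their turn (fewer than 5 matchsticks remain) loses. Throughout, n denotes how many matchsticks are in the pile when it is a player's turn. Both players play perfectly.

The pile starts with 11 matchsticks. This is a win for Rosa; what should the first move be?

Remove 8, leaving 3.

Build the W/L table. Terminal = L. A non-terminal position is W if it has a move to some L; otherwise it is L.
n=0: no move → L
n=1: no move → L
n=2: no move → L
n=3: no move → L
n=4: no move → L
n=5: →0(L), so W
n=6: →1(L), so W
n=7: →2(L), so W
n=8: →3(L), so W
n=9: →4(L), so W
n=10: →4(L), so W
n=11: →3(L), so W
From 11, the L positions reachable in one move are: 3.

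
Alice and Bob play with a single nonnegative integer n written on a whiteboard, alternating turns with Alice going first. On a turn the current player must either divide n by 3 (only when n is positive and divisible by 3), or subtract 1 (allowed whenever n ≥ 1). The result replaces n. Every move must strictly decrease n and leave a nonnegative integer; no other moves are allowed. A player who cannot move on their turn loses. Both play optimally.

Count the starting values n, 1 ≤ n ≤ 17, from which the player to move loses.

Label each position W (a win for the player to move) or L (a loss). A position with no legal move is L; any other position is W exactly when some move reaches an L, and L when every move reaches a W.
n=0: no move → L
n=1: can move to 0, which is L ⇒ W
n=2: the only move is to 1(W), a W ⇒ L
n=3: can move to 2, which is L ⇒ W
n=4: the only move is to 3(W), a W ⇒ L
n=5: can move to 4, which is L ⇒ W
n=6: can move to 2, which is L ⇒ W
n=7: the only move is to 6(W), a W ⇒ L
n=8: can move to 7, which is L ⇒ W
n=9: moves to 3(W), 8(W); every one is W ⇒ L
n=10: can move to 9, which is L ⇒ W
n=11: the only move is to 10(W), a W ⇒ L
n=12: can move to 4, which is L ⇒ W
n=13: the only move is to 12(W), a W ⇒ L
n=14: can move to 13, which is L ⇒ W
n=15: moves to 5(W), 14(W); every one is W ⇒ L
n=16: can move to 15, which is L ⇒ W
n=17: the only move is to 16(W), a W ⇒ L
L entries with 1 ≤ n ≤ 17 (n=0 is outside the asked range and is not counted): n = 2, 4, 7, 9, 11, 13, 15, 17; that makes 8.

8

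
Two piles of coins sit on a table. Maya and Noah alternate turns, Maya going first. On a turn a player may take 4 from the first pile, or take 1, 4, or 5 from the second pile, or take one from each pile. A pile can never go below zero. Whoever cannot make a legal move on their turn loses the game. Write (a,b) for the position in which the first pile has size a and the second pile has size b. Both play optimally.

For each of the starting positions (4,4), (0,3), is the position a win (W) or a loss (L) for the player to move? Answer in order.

Use the standard recursion: the mover loses at a terminal position; elsewhere, the mover wins exactly when some move hands the opponent an L position.
No move ever increases a pile, so every position that can arise here has a ≤ 4 and b ≤ 4; it is enough to label the cells with 0 ≤ a ≤ 4 and 0 ≤ b ≤ 4.
Every move lowers a or b (never raises either), so fill the grid row by row in increasing a, and left to right within a row: each cell's successors are then already labelled.
      b=0  b=1  b=2  b=3  b=4
a=0:    L    W    L    W    W
a=1:    L    W    L    W    W
a=2:    L    W    L    W    W
a=3:    L    W    L    W    W
a=4:    W    W    W    W    L
Cells with no legal move (terminal, hence L): (0,0), (1,0), (2,0), (3,0).
The remaining L cells, each justified by listing all of its moves:
(0,2): the only move is to (0,1)(W), a W ⇒ L
(1,2): moves to (1,1)(W), (0,1)(W); every one is W ⇒ L
(2,2): moves to (2,1)(W), (1,1)(W); every one is W ⇒ L
(3,2): moves to (3,1)(W), (2,1)(W); every one is W ⇒ L
(4,4): moves to (0,4)(W), (4,3)(W), (4,0)(W), (3,3)(W); every one is W ⇒ L
Every other cell has at least one move into one of the L cells above, so it is W.
(4,4): one of the L cells justified above, so L
(0,3): the move to (0,2) reaches an L cell, so W

(4,4): L, (0,3): W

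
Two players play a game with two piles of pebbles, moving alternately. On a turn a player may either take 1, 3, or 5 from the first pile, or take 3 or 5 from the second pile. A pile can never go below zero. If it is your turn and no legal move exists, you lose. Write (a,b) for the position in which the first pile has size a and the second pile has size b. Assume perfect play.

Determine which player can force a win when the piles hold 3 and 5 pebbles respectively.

The second player wins.

Positions with no move are L. A position that does have a move is losing for the player to move precisely when every available move leads to a winning position for the opponent. Fill in the labels:
No move ever increases a pile, so every position that can arise here has a ≤ 3 and b ≤ 5; it is enough to label the cells with 0 ≤ a ≤ 3 and 0 ≤ b ≤ 5.
Every move lowers a or b (never raises either), so fill the grid row by row in increasing a, and left to right within a row: each cell's successors are then already labelled.
      b=0  b=1  b=2  b=3  b=4  b=5
a=0:    L    L    L    W    W    W
a=1:    W    W    W    L    L    L
a=2:    L    L    L    W    W    W
a=3:    W    W    W    L    L    L
Cells with no legal move (terminal, hence L): (0,0), (0,1), (0,2).
The remaining L cells, each justified by listing all of its moves:
(1,3): moves to (0,3)(W), (1,0)(W); every one is W ⇒ L
(1,4): moves to (0,4)(W), (1,1)(W); every one is W ⇒ L
(1,5): moves to (0,5)(W), (1,2)(W), (1,0)(W); every one is W ⇒ L
(2,0): the only move is to (1,0)(W), a W ⇒ L
(2,1): the only move is to (1,1)(W), a W ⇒ L
(2,2): the only move is to (1,2)(W), a W ⇒ L
(3,3): moves to (2,3)(W), (0,3)(W), (3,0)(W); every one is W ⇒ L
(3,4): moves to (2,4)(W), (0,4)(W), (3,1)(W); every one is W ⇒ L
(3,5): moves to (2,5)(W), (0,5)(W), (3,2)(W), (3,0)(W); every one is W ⇒ L
Every other cell has at least one move into one of the L cells above, so it is W.
Every move from (3,5) reaches a W position, so the mover loses.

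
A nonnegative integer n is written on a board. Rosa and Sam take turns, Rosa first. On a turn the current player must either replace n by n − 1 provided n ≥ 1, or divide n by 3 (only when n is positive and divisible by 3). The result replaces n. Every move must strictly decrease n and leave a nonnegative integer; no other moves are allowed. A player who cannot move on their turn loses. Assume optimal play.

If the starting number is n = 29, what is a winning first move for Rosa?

Move to 28.

Classify positions by backward induction: terminal positions (no move available) are L. From any other position, the mover wins iff some move reaches an L.
n=0: no move → L
n=1: reaches L-position 0 → W
n=2: only reaches 1(W), which is W → L
n=3: reaches L-position 2 → W
n=4: only reaches 3(W), which is W → L
n=5: reaches L-position 4 → W
n=6: reaches L-position 2 → W
n=7: only reaches 6(W), which is W → L
n=8: reaches L-position 7 → W
n=9: only reaches 3(W), 8(W), all W → L
n=10: reaches L-position 9 → W
n=11: only reaches 10(W), which is W → L
n=12: reaches L-position 4 → W
n=13: only reaches 12(W), which is W → L
n=14: reaches L-position 13 → W
n=15: only reaches 5(W), 14(W), all W → L
n=16: reaches L-position 15 → W
n=17: only reaches 16(W), which is W → L
n=18: reaches L-position 17 → W
n=19: only reaches 18(W), which is W → L
n=20: reaches L-position 19 → W
n=21: reaches L-position 7 → W
n=22: only reaches 21(W), which is W → L
n=23: reaches L-position 22 → W
n=24: only reaches 8(W), 23(W), all W → L
n=25: reaches L-position 24 → W
n=26: only reaches 25(W), which is W → L
n=27: reaches L-position 9 → W
n=28: only reaches 27(W), which is W → L
n=29: reaches L-position 28 → W
From 29, the L positions reachable in one move are: 28.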